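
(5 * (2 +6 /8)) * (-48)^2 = 31680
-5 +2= -3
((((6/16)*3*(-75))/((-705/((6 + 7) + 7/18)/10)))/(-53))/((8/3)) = -18075/159424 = -0.11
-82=-82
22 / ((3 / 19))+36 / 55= 23098 / 165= 139.99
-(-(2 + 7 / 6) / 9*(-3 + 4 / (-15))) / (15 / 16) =-7448 / 6075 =-1.23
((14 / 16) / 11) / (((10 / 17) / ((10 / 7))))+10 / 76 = 543 / 1672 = 0.32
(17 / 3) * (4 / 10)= 34 / 15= 2.27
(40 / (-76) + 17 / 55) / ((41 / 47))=-10669 / 42845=-0.25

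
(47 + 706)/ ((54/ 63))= 1757/ 2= 878.50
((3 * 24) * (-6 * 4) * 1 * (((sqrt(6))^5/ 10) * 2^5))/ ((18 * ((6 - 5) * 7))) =-55296 * sqrt(6)/ 35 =-3869.91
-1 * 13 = -13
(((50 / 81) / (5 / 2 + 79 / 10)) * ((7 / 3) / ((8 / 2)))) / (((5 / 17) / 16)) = 5950 / 3159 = 1.88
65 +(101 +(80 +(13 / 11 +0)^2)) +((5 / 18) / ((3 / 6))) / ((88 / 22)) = 247.54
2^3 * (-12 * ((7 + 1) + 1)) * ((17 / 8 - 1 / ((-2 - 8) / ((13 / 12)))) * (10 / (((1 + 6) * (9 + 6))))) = -6432 / 35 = -183.77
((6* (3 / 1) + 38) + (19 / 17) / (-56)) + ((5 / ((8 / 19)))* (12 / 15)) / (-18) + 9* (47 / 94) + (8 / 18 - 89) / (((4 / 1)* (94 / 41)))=10126987 / 201348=50.30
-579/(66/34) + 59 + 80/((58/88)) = -37608/319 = -117.89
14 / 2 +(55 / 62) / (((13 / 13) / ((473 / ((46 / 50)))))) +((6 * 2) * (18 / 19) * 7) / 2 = 13624839 / 27094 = 502.87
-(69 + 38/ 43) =-3005/ 43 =-69.88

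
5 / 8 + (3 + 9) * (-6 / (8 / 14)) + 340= 1717 / 8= 214.62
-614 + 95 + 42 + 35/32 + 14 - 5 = -14941/32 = -466.91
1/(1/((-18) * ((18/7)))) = -324/7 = -46.29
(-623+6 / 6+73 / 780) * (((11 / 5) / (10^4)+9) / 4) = -218294485957 / 156000000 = -1399.32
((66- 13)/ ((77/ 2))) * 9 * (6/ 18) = 318/ 77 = 4.13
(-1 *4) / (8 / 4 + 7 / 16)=-64 / 39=-1.64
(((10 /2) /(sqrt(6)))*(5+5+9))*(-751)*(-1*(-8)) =-285380*sqrt(6) /3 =-233011.79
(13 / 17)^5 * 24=8911032 / 1419857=6.28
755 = 755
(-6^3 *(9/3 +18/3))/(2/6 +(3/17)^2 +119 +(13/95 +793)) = -160117560/75158171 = -2.13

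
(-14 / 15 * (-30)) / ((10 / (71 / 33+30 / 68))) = 20363 / 2805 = 7.26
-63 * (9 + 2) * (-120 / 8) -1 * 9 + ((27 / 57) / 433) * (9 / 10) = 854456301 / 82270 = 10386.00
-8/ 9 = -0.89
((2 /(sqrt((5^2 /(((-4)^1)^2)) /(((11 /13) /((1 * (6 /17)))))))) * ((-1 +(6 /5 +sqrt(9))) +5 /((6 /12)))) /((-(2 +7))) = -88 * sqrt(14586) /2925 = -3.63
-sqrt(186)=-13.64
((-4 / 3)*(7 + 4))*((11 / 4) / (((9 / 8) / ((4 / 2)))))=-1936 / 27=-71.70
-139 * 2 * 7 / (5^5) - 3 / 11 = -30781 / 34375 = -0.90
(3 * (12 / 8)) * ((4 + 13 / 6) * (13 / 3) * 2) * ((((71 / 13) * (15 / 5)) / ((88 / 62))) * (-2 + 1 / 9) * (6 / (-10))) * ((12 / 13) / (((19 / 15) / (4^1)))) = 24919722 / 2717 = 9171.78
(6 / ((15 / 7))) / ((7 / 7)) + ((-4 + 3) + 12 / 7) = 123 / 35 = 3.51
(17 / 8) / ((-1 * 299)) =-17 / 2392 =-0.01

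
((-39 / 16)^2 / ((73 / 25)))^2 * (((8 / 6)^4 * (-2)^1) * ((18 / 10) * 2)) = -32131125 / 341056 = -94.21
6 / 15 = 2 / 5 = 0.40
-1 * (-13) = 13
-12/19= -0.63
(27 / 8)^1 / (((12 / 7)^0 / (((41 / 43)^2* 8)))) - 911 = -1639052 / 1849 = -886.45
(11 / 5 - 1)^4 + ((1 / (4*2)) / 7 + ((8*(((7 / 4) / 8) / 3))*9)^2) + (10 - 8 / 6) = 8047331 / 210000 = 38.32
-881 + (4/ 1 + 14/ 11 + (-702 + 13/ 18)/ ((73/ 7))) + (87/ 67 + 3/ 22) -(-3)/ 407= -16868215229/ 17915733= -941.53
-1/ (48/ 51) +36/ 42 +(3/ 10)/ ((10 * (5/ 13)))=-1783/ 14000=-0.13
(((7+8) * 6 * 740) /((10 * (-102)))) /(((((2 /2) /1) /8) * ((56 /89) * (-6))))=138.36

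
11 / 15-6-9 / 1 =-14.27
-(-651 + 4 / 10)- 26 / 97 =315411 / 485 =650.33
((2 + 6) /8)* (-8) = -8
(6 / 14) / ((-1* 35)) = -3 / 245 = -0.01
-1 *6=-6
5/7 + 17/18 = 1.66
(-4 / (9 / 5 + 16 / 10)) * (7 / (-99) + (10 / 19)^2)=-147460 / 607563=-0.24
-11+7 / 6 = -59 / 6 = -9.83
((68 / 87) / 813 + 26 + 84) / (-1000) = -0.11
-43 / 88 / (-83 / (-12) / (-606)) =39087 / 913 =42.81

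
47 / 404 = 0.12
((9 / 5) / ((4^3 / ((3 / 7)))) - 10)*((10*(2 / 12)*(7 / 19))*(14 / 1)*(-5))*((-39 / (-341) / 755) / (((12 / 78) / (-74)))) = -979288583 / 31306528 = -31.28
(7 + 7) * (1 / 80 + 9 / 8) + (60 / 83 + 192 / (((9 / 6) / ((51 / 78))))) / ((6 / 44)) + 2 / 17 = 1397929073 / 2201160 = 635.09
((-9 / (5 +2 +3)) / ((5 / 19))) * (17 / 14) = -2907 / 700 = -4.15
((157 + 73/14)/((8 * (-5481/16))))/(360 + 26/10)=-3785/23186457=-0.00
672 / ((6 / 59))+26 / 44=145389 / 22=6608.59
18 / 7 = 2.57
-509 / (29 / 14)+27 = -6343 / 29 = -218.72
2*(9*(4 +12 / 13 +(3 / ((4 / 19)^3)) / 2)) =2481237 / 832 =2982.26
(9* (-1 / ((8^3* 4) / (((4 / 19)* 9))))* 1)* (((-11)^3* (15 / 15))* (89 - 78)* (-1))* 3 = -3557763 / 9728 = -365.72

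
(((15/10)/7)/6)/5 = 1/140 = 0.01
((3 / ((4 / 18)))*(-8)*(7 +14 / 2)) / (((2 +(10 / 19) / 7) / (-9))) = 150822 / 23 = 6557.48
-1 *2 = -2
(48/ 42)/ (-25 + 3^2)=-1/ 14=-0.07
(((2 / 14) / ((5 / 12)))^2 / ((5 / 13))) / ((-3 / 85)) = -10608 / 1225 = -8.66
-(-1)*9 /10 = 9 /10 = 0.90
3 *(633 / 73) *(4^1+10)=26586 / 73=364.19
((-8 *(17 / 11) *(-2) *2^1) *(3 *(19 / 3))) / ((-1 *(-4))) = 234.91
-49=-49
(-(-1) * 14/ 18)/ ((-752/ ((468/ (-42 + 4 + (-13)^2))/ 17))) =-91/ 418676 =-0.00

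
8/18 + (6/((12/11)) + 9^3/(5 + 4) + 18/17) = 26929/306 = 88.00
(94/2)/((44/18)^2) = 3807/484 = 7.87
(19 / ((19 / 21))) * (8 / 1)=168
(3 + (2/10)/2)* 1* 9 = 279/10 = 27.90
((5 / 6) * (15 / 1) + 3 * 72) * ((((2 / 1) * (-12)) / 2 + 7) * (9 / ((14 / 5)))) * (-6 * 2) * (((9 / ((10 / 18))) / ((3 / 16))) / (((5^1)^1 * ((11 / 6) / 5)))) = 159913440 / 77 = 2076797.92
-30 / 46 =-15 / 23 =-0.65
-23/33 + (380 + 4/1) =12649/33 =383.30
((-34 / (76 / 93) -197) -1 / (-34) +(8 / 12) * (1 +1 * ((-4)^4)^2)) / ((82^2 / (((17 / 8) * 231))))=1621070297 / 511024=3172.20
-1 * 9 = -9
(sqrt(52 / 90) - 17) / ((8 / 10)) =-85 / 4 +sqrt(130) / 12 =-20.30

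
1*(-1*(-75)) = 75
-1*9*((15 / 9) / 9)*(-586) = 2930 / 3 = 976.67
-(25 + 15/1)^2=-1600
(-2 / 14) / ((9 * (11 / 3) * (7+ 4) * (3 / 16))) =-16 / 7623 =-0.00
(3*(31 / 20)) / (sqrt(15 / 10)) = 31*sqrt(6) / 20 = 3.80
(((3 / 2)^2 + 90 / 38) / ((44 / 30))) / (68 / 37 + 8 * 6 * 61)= 194805 / 181251488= 0.00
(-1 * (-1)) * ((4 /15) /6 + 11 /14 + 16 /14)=1243 /630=1.97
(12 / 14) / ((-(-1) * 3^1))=2 / 7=0.29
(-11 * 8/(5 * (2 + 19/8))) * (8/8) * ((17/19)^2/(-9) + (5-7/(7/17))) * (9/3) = 3950144/27075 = 145.90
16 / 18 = 8 / 9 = 0.89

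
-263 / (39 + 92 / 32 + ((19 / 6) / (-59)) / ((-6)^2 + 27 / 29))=-398848968 / 63502741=-6.28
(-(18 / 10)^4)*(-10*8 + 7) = 478953 / 625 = 766.32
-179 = -179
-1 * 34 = -34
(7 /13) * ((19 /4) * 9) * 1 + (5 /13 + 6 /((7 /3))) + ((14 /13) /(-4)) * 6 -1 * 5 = 19.36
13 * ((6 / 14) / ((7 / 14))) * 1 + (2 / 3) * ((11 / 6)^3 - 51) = -42523 / 2268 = -18.75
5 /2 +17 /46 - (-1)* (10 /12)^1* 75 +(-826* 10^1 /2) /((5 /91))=-3454629 /46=-75100.63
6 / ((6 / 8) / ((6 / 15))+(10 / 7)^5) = 806736 / 1052105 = 0.77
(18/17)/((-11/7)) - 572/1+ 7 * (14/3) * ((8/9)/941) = -2720689022/4751109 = -572.64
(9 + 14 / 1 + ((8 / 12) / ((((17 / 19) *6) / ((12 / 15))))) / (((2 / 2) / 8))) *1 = 18203 / 765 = 23.79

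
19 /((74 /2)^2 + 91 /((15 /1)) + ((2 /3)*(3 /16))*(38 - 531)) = 2280 /157613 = 0.01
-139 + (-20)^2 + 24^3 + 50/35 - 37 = 98346/7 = 14049.43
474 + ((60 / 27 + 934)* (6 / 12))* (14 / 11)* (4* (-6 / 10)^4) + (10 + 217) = 631157 / 625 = 1009.85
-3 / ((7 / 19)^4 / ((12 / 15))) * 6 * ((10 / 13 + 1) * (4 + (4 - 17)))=1942304184 / 156065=12445.48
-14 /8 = -7 /4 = -1.75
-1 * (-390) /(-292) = -1.34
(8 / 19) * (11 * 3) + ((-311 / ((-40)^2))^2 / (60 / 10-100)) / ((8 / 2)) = 254114002301 / 18288640000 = 13.89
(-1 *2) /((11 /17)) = -34 /11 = -3.09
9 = 9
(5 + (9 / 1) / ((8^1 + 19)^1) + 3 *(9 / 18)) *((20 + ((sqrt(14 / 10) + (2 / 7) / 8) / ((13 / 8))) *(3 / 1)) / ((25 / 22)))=3608 *sqrt(35) / 1625 + 823526 / 6825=133.80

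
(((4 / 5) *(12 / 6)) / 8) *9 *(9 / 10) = 81 / 50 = 1.62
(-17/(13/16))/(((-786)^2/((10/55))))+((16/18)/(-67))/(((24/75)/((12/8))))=-184069949/2959551738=-0.06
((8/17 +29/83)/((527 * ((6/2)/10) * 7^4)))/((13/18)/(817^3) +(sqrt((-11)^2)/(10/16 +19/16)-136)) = -219572917520268/13207157394131277035599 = -0.00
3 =3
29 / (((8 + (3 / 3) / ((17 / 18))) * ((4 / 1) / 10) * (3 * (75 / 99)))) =493 / 140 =3.52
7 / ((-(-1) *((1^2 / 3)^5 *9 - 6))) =-27 / 23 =-1.17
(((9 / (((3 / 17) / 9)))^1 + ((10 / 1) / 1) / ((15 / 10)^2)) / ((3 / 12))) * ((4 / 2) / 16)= 4171 / 18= 231.72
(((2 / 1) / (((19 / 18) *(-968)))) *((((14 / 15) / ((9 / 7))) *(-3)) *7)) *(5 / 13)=343 / 29887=0.01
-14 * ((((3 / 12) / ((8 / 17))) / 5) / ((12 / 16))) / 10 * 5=-119 / 120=-0.99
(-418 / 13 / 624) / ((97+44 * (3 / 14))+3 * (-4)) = -1463 / 2681016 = -0.00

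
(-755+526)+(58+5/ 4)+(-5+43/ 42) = -14593/ 84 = -173.73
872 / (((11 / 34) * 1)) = 29648 / 11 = 2695.27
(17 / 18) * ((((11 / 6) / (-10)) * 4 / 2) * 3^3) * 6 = -561 / 10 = -56.10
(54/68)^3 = 19683/39304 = 0.50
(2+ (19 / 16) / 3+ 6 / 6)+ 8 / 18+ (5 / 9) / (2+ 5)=439 / 112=3.92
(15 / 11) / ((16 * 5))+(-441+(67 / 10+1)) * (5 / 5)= -381289 / 880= -433.28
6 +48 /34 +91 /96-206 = -322549 /1632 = -197.64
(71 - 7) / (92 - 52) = 8 / 5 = 1.60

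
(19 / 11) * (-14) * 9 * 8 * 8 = -153216 / 11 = -13928.73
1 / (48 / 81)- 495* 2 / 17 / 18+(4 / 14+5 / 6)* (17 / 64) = -57145 / 45696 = -1.25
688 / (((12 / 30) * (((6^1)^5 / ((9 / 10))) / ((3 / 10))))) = 43 / 720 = 0.06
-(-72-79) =151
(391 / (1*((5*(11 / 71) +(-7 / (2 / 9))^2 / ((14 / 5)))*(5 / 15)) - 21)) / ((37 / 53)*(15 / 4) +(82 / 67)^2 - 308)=-634062128352 / 47989616311201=-0.01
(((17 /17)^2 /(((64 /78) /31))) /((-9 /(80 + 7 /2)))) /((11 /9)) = -201903 /704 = -286.79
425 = 425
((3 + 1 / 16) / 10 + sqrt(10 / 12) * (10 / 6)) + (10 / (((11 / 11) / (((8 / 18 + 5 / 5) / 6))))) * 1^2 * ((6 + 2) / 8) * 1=5 * sqrt(30) / 18 + 11723 / 4320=4.24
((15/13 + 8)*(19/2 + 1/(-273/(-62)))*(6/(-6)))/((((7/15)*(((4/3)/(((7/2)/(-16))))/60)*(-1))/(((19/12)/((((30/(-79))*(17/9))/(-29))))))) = -10403213355/86528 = -120229.44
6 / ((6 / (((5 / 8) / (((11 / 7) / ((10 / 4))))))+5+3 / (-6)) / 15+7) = 3500 / 4493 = 0.78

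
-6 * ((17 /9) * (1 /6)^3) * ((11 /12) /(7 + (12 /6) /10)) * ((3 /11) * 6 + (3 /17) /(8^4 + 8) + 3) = -5930335 /191476224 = -0.03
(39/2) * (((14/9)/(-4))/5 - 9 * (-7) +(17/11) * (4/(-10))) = 801853/660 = 1214.93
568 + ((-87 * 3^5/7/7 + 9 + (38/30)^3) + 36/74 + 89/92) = 83898476639/562936500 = 149.04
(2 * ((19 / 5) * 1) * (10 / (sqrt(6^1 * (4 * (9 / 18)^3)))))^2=5776 / 3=1925.33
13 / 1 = 13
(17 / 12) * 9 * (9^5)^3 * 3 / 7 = 31501343210481297 / 28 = 1125047971802903.46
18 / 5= 3.60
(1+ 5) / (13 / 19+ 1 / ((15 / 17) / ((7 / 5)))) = 2.64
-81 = -81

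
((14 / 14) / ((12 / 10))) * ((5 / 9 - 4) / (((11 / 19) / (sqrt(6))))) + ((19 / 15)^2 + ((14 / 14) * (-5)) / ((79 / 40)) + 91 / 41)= 941804 / 728775 - 2945 * sqrt(6) / 594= -10.85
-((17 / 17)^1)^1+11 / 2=9 / 2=4.50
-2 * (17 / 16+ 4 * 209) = -13393 / 8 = -1674.12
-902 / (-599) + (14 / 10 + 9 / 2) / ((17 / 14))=6.36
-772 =-772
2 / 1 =2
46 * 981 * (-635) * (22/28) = -157602555/7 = -22514650.71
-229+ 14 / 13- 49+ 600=4200 / 13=323.08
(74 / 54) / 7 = 0.20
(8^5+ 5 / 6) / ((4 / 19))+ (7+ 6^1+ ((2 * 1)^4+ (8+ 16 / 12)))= 3736567 / 24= 155690.29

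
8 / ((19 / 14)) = 112 / 19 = 5.89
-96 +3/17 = -1629/17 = -95.82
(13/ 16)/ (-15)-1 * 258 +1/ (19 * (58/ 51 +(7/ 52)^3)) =-9615382784419/ 37267771920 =-258.01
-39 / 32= -1.22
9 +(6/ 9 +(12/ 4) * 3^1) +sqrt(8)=2 * sqrt(2) +56/ 3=21.50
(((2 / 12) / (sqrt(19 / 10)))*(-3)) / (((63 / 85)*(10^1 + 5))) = -17*sqrt(190) / 7182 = -0.03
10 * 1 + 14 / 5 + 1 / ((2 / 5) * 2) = 281 / 20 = 14.05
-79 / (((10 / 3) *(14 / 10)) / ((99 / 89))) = -18.83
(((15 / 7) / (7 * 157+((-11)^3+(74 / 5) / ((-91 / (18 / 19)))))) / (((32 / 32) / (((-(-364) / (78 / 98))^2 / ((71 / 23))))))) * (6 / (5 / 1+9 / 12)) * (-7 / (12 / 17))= 691611411400 / 106871259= 6471.44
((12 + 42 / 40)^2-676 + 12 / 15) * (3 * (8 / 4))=-605877 / 200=-3029.38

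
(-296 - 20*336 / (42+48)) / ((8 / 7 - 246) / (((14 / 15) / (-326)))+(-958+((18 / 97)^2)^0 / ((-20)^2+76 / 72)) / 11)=-2163418796 / 498664207731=-0.00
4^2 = 16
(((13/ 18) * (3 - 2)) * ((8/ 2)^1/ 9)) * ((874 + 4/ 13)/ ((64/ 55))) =312565/ 1296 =241.18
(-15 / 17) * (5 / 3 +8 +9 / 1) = -280 / 17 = -16.47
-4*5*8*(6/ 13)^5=-1244160/ 371293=-3.35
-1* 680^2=-462400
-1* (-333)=333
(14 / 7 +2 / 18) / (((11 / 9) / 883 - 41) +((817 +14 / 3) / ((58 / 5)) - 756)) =-33554 / 11541671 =-0.00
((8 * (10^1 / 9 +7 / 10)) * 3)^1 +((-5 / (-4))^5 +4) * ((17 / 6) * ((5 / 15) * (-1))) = 1130701 / 30720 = 36.81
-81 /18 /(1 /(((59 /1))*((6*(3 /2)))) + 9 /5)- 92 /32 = -51403 /9568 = -5.37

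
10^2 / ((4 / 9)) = 225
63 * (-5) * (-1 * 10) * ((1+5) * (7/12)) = 11025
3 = 3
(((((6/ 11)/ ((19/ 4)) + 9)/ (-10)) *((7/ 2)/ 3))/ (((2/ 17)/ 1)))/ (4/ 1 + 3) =-2159/ 1672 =-1.29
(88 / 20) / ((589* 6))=11 / 8835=0.00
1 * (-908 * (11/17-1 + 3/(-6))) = 13166/17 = 774.47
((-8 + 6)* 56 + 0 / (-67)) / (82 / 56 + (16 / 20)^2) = -78400 / 1473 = -53.22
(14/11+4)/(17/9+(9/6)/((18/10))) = 1044/539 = 1.94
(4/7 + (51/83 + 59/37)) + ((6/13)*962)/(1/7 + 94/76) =2560818012/7889399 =324.59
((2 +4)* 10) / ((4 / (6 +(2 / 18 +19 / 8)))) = 3055 / 24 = 127.29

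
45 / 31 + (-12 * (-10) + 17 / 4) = 15587 / 124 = 125.70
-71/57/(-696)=71/39672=0.00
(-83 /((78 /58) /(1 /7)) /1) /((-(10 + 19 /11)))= 26477 /35217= 0.75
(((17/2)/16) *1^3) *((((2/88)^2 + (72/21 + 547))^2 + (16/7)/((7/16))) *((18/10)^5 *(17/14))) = 949570945846075487961/257119385600000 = 3693113.00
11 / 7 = 1.57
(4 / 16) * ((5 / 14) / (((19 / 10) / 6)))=75 / 266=0.28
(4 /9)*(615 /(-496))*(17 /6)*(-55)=191675 /2232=85.88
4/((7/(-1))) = -4/7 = -0.57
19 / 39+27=1072 / 39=27.49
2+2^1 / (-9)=16 / 9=1.78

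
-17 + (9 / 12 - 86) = -409 / 4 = -102.25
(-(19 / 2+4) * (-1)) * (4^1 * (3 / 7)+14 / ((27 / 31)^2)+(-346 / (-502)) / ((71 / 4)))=918887761 / 3368169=272.82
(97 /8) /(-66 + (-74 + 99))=-97 /328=-0.30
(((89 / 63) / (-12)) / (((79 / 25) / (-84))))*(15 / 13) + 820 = 2537545 / 3081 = 823.61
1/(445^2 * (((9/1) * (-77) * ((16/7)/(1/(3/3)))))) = -1/313671600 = -0.00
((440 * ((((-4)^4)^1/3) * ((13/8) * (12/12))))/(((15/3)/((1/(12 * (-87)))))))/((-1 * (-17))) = -9152/13311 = -0.69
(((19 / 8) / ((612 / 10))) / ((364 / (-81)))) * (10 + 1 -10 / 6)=-285 / 3536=-0.08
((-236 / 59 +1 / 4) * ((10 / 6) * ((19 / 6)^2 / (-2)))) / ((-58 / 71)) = -640775 / 16704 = -38.36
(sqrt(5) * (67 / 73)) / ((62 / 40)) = 1340 * sqrt(5) / 2263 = 1.32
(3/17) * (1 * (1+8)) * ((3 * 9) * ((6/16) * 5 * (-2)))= -10935/68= -160.81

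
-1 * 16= -16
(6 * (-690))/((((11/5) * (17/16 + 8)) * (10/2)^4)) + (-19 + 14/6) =-2033494/119625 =-17.00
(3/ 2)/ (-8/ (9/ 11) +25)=27/ 274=0.10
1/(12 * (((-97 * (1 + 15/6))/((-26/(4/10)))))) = 65/4074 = 0.02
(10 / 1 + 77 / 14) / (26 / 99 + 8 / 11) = 3069 / 196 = 15.66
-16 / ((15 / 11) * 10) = -88 / 75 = -1.17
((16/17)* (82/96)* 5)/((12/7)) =1435/612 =2.34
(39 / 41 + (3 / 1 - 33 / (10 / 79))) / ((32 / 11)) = -88.26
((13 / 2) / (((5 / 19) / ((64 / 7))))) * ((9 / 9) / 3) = 7904 / 105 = 75.28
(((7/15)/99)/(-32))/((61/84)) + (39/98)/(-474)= -974749/935078760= -0.00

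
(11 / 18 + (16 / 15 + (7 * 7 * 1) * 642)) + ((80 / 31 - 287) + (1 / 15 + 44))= 87101917 / 2790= 31219.33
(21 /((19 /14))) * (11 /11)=294 /19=15.47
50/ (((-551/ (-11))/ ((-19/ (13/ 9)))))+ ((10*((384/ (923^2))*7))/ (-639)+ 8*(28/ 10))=243910036546/ 26311827165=9.27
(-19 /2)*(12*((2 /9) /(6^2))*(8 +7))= -10.56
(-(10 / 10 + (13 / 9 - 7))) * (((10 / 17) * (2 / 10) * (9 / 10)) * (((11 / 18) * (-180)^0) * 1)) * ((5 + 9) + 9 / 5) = 35629 / 7650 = 4.66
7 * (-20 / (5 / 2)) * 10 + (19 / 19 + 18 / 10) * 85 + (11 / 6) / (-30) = -57971 / 180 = -322.06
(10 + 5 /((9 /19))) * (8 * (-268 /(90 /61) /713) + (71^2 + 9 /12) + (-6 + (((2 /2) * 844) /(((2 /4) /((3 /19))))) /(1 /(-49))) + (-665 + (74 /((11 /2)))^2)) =-92904121976719 /531096588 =-174928.86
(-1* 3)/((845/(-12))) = 36/845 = 0.04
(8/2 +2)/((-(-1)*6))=1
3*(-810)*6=-14580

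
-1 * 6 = -6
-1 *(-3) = 3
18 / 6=3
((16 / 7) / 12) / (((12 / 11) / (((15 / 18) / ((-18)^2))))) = 55 / 122472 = 0.00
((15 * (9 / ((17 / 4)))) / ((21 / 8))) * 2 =2880 / 119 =24.20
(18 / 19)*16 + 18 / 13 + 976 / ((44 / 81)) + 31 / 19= 4931087 / 2717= 1814.90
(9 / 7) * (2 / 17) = 18 / 119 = 0.15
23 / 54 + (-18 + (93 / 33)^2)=-62935 / 6534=-9.63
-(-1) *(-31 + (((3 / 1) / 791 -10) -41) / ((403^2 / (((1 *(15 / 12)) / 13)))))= -103543309159 / 3340103494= -31.00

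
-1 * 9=-9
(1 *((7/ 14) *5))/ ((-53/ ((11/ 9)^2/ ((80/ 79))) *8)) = -9559/ 1099008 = -0.01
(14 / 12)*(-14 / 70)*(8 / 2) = -14 / 15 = -0.93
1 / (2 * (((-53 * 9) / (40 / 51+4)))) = -122 / 24327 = -0.01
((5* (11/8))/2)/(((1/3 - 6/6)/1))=-165/32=-5.16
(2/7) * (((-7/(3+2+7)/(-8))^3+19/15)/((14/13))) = 72865559/216760320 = 0.34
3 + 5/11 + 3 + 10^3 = 1006.45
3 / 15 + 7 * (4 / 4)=7.20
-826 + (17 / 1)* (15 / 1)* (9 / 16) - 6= -11017 / 16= -688.56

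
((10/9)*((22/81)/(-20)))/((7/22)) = -242/5103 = -0.05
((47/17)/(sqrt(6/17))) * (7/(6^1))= 329 * sqrt(102)/612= 5.43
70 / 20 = 7 / 2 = 3.50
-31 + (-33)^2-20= 1038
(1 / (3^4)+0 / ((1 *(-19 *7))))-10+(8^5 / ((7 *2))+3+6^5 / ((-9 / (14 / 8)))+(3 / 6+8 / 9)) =933251 / 1134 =822.97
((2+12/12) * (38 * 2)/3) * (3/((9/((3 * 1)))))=76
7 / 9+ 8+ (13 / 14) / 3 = 1145 / 126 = 9.09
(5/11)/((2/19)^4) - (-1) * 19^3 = 1858789/176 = 10561.30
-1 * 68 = -68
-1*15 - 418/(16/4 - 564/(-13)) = -667/28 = -23.82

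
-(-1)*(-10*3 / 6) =-5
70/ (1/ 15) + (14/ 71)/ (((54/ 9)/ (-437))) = 220591/ 213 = 1035.64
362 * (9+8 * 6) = 20634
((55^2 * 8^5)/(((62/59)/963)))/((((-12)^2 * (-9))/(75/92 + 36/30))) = -100709016320/713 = -141246867.21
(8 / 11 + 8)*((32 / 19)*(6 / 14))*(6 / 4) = 13824 / 1463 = 9.45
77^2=5929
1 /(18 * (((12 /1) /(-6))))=-1 /36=-0.03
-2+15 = 13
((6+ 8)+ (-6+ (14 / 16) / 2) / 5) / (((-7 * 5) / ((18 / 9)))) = -1031 / 1400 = -0.74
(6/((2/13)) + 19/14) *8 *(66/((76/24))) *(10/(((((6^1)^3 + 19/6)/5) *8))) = 6712200/34979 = 191.89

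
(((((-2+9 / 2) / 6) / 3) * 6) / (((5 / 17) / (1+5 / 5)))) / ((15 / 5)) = 1.89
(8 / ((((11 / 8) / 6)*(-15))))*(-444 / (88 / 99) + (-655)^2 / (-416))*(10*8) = 40756288 / 143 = 285009.01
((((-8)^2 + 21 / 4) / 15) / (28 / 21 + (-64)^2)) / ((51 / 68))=277 / 184380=0.00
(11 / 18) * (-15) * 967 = -53185 / 6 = -8864.17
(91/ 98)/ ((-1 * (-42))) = 13/ 588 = 0.02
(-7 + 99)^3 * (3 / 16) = 146004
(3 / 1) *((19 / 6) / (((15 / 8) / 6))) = 152 / 5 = 30.40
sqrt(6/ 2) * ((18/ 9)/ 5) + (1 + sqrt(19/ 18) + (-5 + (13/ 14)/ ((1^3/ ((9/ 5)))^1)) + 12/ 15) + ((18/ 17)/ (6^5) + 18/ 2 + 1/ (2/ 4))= 2 * sqrt(3)/ 5 + sqrt(38)/ 6 + 2434571/ 257040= 11.19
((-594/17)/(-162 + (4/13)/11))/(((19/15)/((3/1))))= 1911195/3740663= 0.51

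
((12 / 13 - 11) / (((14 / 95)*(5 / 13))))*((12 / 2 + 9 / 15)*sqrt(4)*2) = -164274 / 35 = -4693.54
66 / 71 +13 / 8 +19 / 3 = 15145 / 1704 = 8.89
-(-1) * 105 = 105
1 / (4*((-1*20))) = -1 / 80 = -0.01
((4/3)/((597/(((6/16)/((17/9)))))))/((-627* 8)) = -1/11312752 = -0.00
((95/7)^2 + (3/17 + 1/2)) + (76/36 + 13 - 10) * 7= 220.64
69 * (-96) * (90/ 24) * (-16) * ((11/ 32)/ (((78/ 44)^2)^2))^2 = 95449722531680/ 198222565203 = 481.53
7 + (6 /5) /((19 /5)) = 139 /19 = 7.32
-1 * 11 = -11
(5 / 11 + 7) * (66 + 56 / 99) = 540380 / 1089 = 496.22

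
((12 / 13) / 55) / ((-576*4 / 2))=-1 / 68640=-0.00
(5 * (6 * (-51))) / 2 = -765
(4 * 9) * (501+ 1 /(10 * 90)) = 450901 /25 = 18036.04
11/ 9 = 1.22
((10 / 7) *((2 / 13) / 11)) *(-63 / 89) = -180 / 12727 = -0.01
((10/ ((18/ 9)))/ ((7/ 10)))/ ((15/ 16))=160/ 21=7.62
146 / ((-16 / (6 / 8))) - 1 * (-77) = 2245 / 32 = 70.16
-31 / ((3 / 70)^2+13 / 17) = -2582300 / 63853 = -40.44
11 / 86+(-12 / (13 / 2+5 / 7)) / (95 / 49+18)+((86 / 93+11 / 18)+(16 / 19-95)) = -2082322397837 / 22492731411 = -92.58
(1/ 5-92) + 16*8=181/ 5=36.20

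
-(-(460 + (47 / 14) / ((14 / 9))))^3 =98712439.68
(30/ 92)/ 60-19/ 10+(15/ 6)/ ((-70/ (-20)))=-7601/ 6440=-1.18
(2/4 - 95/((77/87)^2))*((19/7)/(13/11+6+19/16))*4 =-870766048/5557629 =-156.68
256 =256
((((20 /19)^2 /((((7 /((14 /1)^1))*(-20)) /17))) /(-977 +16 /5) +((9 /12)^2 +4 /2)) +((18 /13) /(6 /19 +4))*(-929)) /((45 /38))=-4429206094519 /17751010680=-249.52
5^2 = 25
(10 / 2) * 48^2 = 11520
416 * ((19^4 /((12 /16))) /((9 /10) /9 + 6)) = 2168541440 /183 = 11849953.22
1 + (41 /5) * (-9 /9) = -36 /5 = -7.20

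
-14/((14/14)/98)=-1372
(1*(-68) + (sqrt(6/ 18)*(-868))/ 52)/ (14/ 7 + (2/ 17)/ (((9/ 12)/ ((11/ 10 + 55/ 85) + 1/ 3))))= -442170/ 15127 - 134385*sqrt(3)/ 56186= -33.37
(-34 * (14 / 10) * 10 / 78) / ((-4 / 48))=952 / 13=73.23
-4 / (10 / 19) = -38 / 5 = -7.60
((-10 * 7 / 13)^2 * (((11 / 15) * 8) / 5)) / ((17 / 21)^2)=2535456 / 48841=51.91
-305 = -305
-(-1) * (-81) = -81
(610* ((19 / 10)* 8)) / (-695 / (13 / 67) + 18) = -120536 / 46331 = -2.60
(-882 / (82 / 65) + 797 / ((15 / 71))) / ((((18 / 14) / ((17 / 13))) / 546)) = 1706717.22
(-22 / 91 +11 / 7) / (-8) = -121 / 728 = -0.17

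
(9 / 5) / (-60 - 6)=-3 / 110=-0.03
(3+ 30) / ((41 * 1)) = 33 / 41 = 0.80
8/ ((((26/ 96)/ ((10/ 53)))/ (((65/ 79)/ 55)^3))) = 648960/ 34780450177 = 0.00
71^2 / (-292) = -5041 / 292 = -17.26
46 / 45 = 1.02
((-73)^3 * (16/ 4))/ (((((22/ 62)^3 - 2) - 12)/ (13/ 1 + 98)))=1715202406156/ 138581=12376894.42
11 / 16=0.69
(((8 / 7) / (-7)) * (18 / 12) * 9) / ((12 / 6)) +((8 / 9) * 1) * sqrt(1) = -94 / 441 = -0.21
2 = 2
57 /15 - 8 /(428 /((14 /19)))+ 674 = 6889697 /10165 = 677.79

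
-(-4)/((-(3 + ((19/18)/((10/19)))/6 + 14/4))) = -4320/7381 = -0.59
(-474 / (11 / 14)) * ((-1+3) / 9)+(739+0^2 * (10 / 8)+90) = 22933 / 33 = 694.94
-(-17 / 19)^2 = -0.80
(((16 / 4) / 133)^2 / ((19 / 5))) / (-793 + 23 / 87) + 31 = 89820654971 / 2897440511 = 31.00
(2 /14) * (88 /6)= 44 /21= 2.10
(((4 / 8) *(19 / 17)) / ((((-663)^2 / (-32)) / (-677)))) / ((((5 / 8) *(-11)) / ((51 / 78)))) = -823232 / 314291835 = -0.00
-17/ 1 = -17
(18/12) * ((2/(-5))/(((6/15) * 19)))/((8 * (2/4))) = -3/152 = -0.02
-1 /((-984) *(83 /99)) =33 /27224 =0.00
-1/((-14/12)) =6/7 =0.86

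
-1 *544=-544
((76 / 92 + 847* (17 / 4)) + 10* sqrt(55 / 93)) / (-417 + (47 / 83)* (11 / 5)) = -137469995 / 15873496 - 2075* sqrt(5115) / 8023017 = -8.68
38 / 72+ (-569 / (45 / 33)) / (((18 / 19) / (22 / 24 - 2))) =1547683 / 3240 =477.68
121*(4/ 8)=121/ 2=60.50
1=1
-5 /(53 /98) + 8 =-66 /53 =-1.25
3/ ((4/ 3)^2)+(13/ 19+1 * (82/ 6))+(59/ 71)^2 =76909379/ 4597392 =16.73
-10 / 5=-2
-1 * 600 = -600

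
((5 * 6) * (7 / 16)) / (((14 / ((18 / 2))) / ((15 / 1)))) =2025 / 16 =126.56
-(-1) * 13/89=13/89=0.15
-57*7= -399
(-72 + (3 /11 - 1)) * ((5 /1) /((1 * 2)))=-2000 /11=-181.82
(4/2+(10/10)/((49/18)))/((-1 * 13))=-116/637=-0.18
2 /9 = 0.22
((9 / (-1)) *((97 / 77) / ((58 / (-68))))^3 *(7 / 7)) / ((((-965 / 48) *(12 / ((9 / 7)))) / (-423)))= 4916288172482784 / 75212759441435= 65.37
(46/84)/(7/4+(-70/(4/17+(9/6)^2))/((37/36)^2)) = -10642606/484182573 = -0.02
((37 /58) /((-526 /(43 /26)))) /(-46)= 0.00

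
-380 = -380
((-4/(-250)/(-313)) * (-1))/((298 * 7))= 1/40807375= 0.00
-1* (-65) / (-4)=-65 / 4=-16.25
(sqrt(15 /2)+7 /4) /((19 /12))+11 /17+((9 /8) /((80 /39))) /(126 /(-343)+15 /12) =6 * sqrt(30) /19+21222157 /8940640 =4.10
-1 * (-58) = 58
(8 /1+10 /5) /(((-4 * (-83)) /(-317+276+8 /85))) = -3477 /2822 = -1.23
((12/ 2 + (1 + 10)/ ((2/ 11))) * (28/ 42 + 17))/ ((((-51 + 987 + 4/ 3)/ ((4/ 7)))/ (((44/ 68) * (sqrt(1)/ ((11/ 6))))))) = 159/ 629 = 0.25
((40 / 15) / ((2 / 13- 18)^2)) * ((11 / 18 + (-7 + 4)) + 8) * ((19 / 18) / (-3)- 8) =-7698119 / 19618848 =-0.39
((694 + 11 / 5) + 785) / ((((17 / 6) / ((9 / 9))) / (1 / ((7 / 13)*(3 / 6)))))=165048 / 85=1941.74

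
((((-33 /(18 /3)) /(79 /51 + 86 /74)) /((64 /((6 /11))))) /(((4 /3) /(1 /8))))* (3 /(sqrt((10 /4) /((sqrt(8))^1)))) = -0.01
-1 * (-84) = 84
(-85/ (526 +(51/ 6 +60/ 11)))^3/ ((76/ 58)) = -94818443500/ 31848812784341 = -0.00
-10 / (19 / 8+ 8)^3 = -0.01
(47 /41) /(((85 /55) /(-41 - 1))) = -21714 /697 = -31.15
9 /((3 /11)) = 33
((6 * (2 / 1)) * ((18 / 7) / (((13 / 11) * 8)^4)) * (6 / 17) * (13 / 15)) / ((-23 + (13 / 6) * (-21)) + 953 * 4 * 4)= 395307 / 5079774743680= 0.00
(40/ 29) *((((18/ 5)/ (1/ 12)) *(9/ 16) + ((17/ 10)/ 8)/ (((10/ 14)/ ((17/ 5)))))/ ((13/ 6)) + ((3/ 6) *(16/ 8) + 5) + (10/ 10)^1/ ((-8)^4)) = 24.39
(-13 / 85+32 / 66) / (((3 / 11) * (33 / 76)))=70756 / 25245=2.80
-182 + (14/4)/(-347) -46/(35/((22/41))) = -181964353/995890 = -182.72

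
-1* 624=-624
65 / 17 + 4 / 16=277 / 68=4.07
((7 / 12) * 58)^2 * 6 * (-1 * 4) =-27472.67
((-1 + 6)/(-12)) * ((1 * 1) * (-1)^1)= 5/12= 0.42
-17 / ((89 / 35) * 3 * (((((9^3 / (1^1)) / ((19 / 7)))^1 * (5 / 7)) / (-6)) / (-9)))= -4522 / 7209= -0.63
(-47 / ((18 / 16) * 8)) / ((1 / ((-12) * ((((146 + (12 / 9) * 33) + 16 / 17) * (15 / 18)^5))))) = 79459375 / 16524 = 4808.73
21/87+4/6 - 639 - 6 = -56036/87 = -644.09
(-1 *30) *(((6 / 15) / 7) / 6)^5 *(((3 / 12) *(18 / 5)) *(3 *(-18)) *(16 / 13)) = 96 / 682784375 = 0.00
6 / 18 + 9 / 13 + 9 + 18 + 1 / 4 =4411 / 156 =28.28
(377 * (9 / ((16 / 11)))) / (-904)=-2.58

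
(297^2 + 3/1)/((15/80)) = 470464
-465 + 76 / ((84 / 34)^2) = -199574 / 441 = -452.55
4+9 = 13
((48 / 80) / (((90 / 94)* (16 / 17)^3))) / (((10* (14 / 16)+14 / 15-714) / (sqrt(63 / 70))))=-0.00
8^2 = 64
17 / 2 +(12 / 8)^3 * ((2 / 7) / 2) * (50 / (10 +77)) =7127 / 812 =8.78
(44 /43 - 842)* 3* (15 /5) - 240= -335778 /43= -7808.79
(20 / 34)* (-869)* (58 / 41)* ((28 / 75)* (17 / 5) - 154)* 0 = 0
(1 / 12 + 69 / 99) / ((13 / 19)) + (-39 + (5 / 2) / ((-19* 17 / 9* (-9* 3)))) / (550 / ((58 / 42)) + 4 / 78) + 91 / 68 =297242363467 / 124851084072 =2.38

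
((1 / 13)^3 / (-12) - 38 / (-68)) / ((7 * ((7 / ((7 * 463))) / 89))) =10319922287 / 3137316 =3289.41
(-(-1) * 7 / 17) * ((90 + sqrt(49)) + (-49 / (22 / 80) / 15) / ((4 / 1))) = 21721 / 561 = 38.72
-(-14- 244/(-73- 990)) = 14638/1063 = 13.77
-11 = -11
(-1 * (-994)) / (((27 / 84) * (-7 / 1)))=-3976 / 9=-441.78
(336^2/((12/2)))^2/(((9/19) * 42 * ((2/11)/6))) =587259904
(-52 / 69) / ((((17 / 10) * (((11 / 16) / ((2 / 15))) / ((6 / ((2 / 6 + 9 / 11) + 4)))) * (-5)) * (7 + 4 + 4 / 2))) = 256 / 166175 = 0.00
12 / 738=2 / 123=0.02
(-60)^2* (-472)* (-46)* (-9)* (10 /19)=-7034688000 /19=-370246736.84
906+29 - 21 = 914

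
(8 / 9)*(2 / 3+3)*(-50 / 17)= -4400 / 459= -9.59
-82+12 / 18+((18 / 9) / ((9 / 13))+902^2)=7321730 / 9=813525.56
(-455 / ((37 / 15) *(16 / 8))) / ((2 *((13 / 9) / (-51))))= 1628.21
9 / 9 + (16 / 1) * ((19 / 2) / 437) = 31 / 23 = 1.35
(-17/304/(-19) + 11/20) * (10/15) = 0.37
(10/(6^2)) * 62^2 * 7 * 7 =470890/9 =52321.11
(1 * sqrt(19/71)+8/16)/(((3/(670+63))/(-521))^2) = 145842263449/18+145842263449 * sqrt(1349)/639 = 16485136539.42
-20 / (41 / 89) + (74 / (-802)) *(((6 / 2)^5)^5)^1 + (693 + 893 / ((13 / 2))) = -16709378498623948 / 213733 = -78178748712.76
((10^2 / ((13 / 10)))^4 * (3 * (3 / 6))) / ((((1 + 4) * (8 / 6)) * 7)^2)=33750000000 / 1399489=24115.95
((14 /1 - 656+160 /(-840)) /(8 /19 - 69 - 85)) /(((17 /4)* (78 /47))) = 0.59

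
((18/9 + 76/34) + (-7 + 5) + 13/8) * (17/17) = 525/136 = 3.86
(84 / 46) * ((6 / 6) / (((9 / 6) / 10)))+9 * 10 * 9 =18910 / 23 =822.17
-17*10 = -170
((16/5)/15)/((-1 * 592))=-1/2775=-0.00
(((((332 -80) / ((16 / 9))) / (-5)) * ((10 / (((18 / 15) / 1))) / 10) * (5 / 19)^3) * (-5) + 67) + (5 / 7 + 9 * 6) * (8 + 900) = 19109068051 / 384104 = 49749.72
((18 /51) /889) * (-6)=-36 /15113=-0.00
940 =940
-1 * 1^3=-1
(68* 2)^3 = 2515456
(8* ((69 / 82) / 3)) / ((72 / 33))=253 / 246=1.03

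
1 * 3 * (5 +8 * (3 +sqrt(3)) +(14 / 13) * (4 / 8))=24 * sqrt(3) +1152 / 13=130.18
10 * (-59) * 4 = -2360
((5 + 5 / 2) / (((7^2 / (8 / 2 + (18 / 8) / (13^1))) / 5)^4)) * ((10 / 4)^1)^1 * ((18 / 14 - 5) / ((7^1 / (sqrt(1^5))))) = -43290046875 / 132339124736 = -0.33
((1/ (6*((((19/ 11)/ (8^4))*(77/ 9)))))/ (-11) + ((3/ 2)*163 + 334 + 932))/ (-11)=-4407435/ 32186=-136.94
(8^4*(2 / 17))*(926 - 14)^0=8192 / 17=481.88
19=19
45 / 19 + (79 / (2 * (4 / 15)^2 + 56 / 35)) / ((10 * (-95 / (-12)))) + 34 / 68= 12815 / 3724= 3.44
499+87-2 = 584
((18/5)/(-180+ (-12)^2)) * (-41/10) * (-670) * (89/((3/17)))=-4156211/30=-138540.37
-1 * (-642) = 642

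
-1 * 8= -8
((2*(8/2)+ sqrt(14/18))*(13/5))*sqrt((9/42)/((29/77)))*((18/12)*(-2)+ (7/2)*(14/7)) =26*sqrt(1914)*(sqrt(7)+ 24)/435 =69.68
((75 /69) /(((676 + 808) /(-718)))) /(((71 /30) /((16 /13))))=-2154000 /7875959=-0.27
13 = 13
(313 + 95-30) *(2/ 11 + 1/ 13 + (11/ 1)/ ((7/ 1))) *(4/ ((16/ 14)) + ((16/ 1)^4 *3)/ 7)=19452459960/ 1001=19433026.93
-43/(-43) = 1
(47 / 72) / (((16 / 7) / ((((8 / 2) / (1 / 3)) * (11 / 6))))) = 3619 / 576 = 6.28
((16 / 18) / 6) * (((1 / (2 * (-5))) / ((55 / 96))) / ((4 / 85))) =-272 / 495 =-0.55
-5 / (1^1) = -5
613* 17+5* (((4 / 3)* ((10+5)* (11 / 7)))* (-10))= 61947 / 7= 8849.57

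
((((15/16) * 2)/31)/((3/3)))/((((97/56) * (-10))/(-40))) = 420/3007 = 0.14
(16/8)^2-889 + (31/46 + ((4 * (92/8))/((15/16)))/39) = -23763359/26910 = -883.07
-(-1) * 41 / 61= 41 / 61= 0.67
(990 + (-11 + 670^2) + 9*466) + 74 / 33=14984483 / 33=454075.24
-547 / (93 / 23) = -12581 / 93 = -135.28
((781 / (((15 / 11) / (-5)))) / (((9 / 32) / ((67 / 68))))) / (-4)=1151194 / 459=2508.05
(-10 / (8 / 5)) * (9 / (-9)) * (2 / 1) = 25 / 2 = 12.50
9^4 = 6561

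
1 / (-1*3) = -1 / 3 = -0.33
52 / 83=0.63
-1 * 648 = -648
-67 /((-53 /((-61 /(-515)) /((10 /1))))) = 4087 /272950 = 0.01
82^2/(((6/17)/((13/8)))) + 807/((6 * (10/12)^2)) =31152.10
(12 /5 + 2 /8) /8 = 0.33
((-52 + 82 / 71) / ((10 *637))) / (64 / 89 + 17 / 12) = -0.00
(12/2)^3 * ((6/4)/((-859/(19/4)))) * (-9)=13851/859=16.12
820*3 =2460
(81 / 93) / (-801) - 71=-195892 / 2759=-71.00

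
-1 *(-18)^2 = -324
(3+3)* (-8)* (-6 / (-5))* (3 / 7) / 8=-108 / 35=-3.09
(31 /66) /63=0.01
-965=-965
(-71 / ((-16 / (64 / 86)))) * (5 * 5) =3550 / 43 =82.56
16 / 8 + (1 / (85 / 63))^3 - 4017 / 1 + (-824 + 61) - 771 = -3407529578 / 614125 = -5548.59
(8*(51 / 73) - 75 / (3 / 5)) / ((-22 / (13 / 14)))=113321 / 22484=5.04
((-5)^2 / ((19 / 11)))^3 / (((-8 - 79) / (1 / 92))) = -20796875 / 54899436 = -0.38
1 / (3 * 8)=1 / 24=0.04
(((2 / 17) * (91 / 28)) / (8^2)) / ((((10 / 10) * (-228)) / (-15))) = 65 / 165376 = 0.00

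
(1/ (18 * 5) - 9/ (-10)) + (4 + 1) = 266/ 45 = 5.91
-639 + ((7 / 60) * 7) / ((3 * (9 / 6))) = -172481 / 270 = -638.82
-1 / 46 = -0.02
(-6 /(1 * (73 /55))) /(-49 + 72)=-330 /1679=-0.20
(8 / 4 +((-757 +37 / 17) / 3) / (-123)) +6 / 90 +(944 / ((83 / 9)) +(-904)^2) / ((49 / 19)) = 40427219837167 / 127561455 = 316923.48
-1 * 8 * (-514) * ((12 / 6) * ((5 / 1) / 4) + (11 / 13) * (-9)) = -273448 / 13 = -21034.46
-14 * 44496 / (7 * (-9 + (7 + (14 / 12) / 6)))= 49287.88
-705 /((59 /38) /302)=-8090580 /59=-137128.47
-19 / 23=-0.83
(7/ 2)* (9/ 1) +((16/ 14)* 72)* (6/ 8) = 93.21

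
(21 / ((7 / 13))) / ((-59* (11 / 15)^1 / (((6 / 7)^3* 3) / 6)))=-63180 / 222607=-0.28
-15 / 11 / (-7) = 15 / 77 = 0.19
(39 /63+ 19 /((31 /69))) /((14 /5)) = 69835 /4557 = 15.32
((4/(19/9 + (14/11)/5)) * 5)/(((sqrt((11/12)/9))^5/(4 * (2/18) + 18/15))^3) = 20577265940501102592 * sqrt(33)/114097386205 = 1036021921.46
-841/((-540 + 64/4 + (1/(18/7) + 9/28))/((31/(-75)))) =-2189964/3296725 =-0.66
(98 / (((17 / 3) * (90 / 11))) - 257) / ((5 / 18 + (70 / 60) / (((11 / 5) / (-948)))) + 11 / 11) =4289736 / 8439395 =0.51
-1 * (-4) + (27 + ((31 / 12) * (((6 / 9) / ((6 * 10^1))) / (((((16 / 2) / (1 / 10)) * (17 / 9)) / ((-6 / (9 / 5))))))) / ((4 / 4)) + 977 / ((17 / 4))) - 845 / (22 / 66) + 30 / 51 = -111312031 / 48960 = -2273.53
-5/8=-0.62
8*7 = 56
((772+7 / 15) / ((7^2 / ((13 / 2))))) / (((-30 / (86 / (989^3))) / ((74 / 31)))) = -5573347 / 7688838009825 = -0.00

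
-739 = -739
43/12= 3.58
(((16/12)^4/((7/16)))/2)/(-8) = -256/567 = -0.45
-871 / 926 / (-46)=871 / 42596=0.02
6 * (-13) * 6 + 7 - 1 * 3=-464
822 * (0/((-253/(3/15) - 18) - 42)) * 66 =0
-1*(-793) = 793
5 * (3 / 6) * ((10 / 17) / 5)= 5 / 17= 0.29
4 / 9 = 0.44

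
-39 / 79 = -0.49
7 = 7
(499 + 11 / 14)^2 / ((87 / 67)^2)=219772502401 / 1483524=148142.20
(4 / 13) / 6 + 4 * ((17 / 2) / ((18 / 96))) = 2358 / 13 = 181.38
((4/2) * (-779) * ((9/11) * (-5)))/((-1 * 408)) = -11685/748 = -15.62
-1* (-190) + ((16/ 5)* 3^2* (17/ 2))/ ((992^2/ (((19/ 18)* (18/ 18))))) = 233715523/ 1230080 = 190.00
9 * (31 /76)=279 /76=3.67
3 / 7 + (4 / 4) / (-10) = 23 / 70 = 0.33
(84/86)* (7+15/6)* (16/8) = 798/43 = 18.56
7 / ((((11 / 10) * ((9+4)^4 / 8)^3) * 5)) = 7168 / 256278936347291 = 0.00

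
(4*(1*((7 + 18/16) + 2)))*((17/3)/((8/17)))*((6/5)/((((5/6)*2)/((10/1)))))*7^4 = 168615027/20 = 8430751.35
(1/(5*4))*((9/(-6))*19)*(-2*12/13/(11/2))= 342/715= 0.48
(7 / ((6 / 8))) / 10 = 14 / 15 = 0.93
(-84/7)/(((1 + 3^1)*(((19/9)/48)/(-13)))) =16848/19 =886.74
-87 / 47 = -1.85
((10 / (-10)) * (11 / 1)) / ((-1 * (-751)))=-11 / 751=-0.01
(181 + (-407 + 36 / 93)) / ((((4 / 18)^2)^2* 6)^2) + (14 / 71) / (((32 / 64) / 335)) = -1187400144743 / 1126912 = -1053676.01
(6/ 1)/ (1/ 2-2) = -4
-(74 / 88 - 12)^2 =-241081 / 1936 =-124.53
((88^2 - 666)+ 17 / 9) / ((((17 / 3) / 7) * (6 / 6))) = 446033 / 51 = 8745.75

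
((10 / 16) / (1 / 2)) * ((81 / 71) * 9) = 12.83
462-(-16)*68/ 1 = 1550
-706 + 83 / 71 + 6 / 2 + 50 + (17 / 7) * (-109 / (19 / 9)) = -7339307 / 9443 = -777.22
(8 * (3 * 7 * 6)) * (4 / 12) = 336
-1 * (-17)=17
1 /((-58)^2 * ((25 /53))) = 53 /84100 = 0.00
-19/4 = -4.75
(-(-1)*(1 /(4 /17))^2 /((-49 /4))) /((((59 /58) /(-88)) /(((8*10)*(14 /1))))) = 59002240 /413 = 142862.57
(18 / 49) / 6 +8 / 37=503 / 1813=0.28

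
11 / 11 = 1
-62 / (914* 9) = -31 / 4113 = -0.01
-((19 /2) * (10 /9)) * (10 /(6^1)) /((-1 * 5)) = 95 /27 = 3.52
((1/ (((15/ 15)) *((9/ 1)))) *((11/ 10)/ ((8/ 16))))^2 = 121/ 2025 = 0.06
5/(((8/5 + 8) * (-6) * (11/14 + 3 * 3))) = -175/19728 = -0.01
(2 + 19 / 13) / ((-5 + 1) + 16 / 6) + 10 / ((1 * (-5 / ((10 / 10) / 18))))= -1267 / 468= -2.71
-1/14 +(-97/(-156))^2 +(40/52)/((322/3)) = 1263065/3918096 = 0.32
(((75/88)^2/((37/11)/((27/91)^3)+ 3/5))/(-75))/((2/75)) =-553584375/197204724992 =-0.00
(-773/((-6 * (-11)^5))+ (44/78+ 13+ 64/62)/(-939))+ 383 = 140044337891231/365666617602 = 382.98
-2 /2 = -1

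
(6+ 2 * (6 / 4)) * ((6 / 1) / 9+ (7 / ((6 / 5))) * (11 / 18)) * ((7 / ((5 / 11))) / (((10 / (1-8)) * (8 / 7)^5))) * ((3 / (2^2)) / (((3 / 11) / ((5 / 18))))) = -45539457271 / 283115520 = -160.85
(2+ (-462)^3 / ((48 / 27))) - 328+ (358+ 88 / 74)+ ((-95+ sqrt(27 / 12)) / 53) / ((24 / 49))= -5221160609215 / 94128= -55468729.91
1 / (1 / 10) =10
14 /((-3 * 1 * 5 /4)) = -56 /15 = -3.73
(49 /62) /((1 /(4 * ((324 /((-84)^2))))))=9 /62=0.15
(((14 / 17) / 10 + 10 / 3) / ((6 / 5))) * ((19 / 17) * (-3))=-16549 / 1734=-9.54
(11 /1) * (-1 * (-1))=11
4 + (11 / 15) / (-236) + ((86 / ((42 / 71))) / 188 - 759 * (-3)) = 664371619 / 291165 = 2281.77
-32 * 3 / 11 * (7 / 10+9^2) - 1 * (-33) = -37401 / 55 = -680.02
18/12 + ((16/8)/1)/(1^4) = 7/2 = 3.50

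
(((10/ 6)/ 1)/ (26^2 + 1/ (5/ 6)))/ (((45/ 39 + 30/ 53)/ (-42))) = -24115/ 401241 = -0.06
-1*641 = -641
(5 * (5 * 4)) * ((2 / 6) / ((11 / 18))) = 600 / 11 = 54.55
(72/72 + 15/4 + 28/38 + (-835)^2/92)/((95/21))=139197093/83030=1676.47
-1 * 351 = -351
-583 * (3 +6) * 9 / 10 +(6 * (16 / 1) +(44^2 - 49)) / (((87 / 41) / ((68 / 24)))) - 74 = -934598 / 435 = -2148.50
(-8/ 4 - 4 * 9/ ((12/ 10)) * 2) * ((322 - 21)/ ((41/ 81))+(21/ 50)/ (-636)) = -8011587703/ 217300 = -36868.79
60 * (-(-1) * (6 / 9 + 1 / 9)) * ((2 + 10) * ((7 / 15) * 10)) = 7840 / 3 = 2613.33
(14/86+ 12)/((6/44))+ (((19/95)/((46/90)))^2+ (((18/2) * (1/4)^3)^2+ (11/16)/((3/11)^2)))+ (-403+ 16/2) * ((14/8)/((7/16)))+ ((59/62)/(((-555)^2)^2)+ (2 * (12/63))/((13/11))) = -36934656612929574108024761/24937854931327403520000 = -1481.07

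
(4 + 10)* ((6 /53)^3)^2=653184 /22164361129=0.00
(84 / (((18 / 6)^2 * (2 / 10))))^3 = 2744000 / 27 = 101629.63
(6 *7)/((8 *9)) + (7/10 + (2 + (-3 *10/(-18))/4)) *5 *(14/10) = 112/5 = 22.40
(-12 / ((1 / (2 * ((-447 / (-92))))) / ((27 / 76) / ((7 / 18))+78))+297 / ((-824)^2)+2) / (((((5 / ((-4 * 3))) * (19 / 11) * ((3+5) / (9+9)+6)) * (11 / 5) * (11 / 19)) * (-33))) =-171974643218685 / 3644074716128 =-47.19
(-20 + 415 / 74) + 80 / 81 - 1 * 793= -4833587 / 5994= -806.40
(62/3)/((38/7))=217/57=3.81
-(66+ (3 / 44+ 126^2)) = -15942.07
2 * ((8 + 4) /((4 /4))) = 24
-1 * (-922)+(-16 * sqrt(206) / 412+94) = 1016- 4 * sqrt(206) / 103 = 1015.44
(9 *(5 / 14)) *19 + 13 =1037 / 14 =74.07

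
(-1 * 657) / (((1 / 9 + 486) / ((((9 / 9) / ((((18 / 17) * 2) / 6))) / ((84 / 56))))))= -11169 / 4375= -2.55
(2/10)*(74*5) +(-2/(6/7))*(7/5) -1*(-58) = 1931/15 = 128.73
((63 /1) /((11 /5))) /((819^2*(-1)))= -0.00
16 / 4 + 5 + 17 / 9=98 / 9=10.89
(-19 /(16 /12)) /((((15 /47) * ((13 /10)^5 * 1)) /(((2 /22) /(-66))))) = 2232500 /134779359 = 0.02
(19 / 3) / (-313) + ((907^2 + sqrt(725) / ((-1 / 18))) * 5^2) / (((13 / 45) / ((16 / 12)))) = 1158701116253 / 12207 - 135000 * sqrt(29) / 13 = 94865115.58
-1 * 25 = -25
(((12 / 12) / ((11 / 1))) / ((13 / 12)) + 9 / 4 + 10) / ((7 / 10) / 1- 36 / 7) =-246925 / 88946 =-2.78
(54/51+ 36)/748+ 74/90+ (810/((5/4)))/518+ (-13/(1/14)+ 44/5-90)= -19346475689/74102490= -261.08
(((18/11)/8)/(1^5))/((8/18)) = 81/176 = 0.46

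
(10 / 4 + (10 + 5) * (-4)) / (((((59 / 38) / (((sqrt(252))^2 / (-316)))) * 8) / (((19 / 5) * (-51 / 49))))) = -3811077 / 261016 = -14.60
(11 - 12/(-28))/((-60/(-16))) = 64/21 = 3.05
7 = 7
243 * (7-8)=-243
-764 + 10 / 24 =-9163 / 12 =-763.58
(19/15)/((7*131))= 19/13755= 0.00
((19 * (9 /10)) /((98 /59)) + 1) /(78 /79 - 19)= -874451 /1394540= -0.63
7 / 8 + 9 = 9.88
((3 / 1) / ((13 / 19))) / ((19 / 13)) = 3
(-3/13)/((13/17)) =-51/169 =-0.30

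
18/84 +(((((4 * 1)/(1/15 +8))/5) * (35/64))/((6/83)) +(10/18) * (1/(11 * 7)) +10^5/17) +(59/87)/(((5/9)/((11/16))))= 3538160948209/601302240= 5884.16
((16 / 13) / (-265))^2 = 256 / 11868025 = 0.00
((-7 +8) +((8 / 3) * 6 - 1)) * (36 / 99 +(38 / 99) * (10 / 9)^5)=94812224 / 5845851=16.22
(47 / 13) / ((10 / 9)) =423 / 130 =3.25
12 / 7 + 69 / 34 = 891 / 238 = 3.74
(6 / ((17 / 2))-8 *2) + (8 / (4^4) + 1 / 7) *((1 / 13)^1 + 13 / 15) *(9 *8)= -2062 / 595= -3.47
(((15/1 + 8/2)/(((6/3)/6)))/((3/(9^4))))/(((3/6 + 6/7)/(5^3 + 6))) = 12032874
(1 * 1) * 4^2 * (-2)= -32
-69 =-69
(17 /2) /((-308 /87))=-1479 /616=-2.40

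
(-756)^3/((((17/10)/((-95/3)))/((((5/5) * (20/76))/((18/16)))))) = 32006016000/17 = 1882706823.53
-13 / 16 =-0.81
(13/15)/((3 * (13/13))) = 13/45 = 0.29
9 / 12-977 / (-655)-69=-174907 / 2620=-66.76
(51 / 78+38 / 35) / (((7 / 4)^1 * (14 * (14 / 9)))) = 14247 / 312130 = 0.05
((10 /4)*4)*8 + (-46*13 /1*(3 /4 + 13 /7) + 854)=-625.07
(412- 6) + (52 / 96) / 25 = 243613 / 600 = 406.02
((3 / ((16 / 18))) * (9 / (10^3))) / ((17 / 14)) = 1701 / 68000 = 0.03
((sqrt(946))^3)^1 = 946 * sqrt(946) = 29096.23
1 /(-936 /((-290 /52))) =0.01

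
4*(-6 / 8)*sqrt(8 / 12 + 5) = -sqrt(51) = -7.14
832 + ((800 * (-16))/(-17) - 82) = 25550/17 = 1502.94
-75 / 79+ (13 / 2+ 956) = 151925 / 158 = 961.55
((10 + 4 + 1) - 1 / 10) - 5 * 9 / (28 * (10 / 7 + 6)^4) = 2178784393 / 146232320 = 14.90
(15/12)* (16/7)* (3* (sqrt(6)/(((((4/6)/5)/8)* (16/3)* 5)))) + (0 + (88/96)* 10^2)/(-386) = -275/1158 + 135* sqrt(6)/7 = 47.00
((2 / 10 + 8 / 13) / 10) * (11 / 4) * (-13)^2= 7579 / 200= 37.90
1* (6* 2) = 12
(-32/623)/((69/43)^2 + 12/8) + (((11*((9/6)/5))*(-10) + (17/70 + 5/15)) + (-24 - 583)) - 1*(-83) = -52238178263/93879870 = -556.44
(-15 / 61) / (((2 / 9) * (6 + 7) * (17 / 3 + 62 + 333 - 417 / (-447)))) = -12069 / 56942158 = -0.00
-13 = -13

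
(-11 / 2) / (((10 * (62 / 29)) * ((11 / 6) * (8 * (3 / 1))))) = -29 / 4960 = -0.01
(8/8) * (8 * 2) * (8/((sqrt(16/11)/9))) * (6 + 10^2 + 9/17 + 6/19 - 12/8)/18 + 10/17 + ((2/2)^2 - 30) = -483/17 + 544424 * sqrt(11)/323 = 5561.84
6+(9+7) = 22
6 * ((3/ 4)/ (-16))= -9/ 32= -0.28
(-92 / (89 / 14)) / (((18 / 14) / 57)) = -171304 / 267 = -641.59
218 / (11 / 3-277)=-327 / 410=-0.80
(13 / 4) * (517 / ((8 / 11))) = 73931 / 32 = 2310.34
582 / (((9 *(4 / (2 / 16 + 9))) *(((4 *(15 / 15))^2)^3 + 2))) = 7081 / 196704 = 0.04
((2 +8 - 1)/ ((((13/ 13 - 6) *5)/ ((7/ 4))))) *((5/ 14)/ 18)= -1/ 80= -0.01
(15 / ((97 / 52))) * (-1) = -780 / 97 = -8.04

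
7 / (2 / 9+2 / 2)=63 / 11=5.73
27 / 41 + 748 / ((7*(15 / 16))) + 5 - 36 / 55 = 5634532 / 47355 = 118.98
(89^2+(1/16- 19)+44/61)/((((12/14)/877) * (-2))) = -15783608421/3904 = -4042932.48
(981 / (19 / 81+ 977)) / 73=79461 / 5778388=0.01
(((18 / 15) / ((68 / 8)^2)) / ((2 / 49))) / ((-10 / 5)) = -294 / 1445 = -0.20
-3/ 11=-0.27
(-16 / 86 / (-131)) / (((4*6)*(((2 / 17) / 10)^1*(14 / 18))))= 255 / 39431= 0.01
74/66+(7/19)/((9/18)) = 1165/627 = 1.86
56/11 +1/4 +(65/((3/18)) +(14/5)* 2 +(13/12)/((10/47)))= 535963/1320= 406.03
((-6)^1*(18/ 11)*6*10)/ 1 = -6480/ 11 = -589.09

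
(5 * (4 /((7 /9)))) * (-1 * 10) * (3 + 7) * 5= -90000 /7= -12857.14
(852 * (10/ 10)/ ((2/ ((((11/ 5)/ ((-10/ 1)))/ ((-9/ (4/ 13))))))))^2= 9759376/ 950625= 10.27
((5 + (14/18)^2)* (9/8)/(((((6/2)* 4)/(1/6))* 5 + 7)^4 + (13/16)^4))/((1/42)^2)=0.00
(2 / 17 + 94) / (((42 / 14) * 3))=1600 / 153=10.46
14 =14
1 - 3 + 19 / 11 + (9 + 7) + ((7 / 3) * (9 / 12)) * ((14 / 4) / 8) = 11611 / 704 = 16.49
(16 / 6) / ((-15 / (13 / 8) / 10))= -26 / 9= -2.89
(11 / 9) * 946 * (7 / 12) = 36421 / 54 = 674.46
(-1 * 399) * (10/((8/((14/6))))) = -4655/4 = -1163.75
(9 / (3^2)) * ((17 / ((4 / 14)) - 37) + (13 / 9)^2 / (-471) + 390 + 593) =76721323 / 76302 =1005.50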